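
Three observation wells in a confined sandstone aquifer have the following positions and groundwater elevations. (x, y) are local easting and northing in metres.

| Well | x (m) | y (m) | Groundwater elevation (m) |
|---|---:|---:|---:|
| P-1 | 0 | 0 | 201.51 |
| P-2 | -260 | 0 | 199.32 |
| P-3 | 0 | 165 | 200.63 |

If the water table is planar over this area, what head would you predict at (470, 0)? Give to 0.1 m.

∂h/∂x = (199.32 − 201.51) / (-260 − 0) = +0.008423
∂h/∂y = (200.63 − 201.51) / (165 − 0) = -0.005333
h(470, 0) = 201.51 + (+0.008423)·(470) + (-0.005333)·(0) = 201.51 +3.959 -0.000 = 205.469 m.

205.5 m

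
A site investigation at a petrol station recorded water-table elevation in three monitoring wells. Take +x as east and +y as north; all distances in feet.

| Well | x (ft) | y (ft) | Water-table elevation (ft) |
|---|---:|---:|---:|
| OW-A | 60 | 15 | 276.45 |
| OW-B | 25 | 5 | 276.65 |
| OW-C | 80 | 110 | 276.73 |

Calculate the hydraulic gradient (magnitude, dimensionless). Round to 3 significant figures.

0.00826

Differences from OW-A: to OW-B (Δx, Δy, Δh) = (-35, -10, +0.20); to OW-C = (20, 95, +0.28).
Determinant of the coordinate differences = (-35)·95 − 20·(-10) = -3125.
∂h/∂x = [(+0.20)·95 − (+0.28)·(-10)] / -3125 = -0.006976
∂h/∂y = [(-35)·(+0.28) − 20·(+0.20)] / -3125 = +0.004416
|∇h| = √(-0.006976² + 0.004416²) = 0.008256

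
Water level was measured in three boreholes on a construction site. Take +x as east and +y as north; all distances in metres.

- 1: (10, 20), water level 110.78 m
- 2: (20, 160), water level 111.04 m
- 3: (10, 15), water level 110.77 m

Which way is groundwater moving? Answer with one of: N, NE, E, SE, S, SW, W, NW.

SE

With h = a·x + b·y + c and 1 as origin, the differences give:
  10·a + 140·b = +0.26
  0·a + (-5)·b = -0.01
Eliminate b (×(-5) and ×140, subtract): -50·a = 0.100 → a = ∂h/∂x = -0.002000
Back-substitute: b = ∂h/∂y = +0.002000.
Flow = −∇h = (+0.002000 east, -0.002000 north), which points southeast.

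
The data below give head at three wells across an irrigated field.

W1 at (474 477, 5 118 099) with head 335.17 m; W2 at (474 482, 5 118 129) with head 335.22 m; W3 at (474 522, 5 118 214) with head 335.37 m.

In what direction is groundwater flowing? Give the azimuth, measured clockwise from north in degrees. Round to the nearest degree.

With h = a·x + b·y + c and W1 as origin, the differences give:
  5·a + 30·b = +0.05
  45·a + 115·b = +0.20
Eliminate b (×115 and ×30, subtract): -775·a = -0.250 → a = ∂h/∂x = +0.0003226
Back-substitute: b = ∂h/∂y = +0.001613.
Flow direction (−∇h) has components (-0.0003226 E, -0.001613 N).
Azimuth = atan2(E, N) = atan2(-0.0003226, -0.001613) = 191.3° ≈ 191°.

191°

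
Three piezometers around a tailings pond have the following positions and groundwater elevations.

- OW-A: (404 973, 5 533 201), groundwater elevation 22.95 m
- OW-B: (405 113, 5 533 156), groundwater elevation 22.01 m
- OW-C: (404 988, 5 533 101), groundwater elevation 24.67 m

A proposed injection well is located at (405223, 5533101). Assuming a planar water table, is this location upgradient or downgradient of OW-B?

With h = a·x + b·y + c and OW-A as origin, the differences give:
  140·a + (-45)·b = -0.94
  15·a + (-100)·b = +1.72
Eliminate b (×(-100) and ×(-45), subtract): -13325·a = 171.400 → a = ∂h/∂x = -0.01286
Back-substitute: b = ∂h/∂y = -0.01913.
Head at (405223, 5533101) = 22.95 + (-0.01286)·(250) + (-0.01913)·(-100) = 21.65 m.
That is lower than the 22.01 m at OW-B, so the point is downgradient.

downgradient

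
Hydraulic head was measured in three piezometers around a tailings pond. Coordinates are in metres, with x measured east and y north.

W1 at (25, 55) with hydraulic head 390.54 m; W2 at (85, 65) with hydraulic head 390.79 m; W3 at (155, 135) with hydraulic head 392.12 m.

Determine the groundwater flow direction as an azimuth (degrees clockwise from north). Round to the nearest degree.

Differences from W1: to W2 (Δx, Δy, Δh) = (60, 10, +0.25); to W3 = (130, 80, +1.58).
Determinant of the coordinate differences = 60·80 − 130·10 = 3500.
∂h/∂x = [(+0.25)·80 − (+1.58)·10] / 3500 = +0.001200
∂h/∂y = [60·(+1.58) − 130·(+0.25)] / 3500 = +0.01780
Flow direction (−∇h) has components (-0.001200 E, -0.01780 N).
Azimuth = atan2(E, N) = atan2(-0.001200, -0.01780) = 183.9° ≈ 184°.

184°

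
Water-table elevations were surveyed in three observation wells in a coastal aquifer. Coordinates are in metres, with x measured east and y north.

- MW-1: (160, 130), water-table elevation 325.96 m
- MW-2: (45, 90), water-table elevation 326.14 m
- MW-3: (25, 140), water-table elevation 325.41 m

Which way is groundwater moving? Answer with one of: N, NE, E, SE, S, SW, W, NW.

N

Taking MW-1 as reference: MW-2−MW-1 = (-115, -40, +0.18); MW-3−MW-1 = (-135, 10, -0.55).
Solve a·Δx + b·Δy = Δh: det = (-115)·10 − (-135)·(-40) = -6550.
∂h/∂x = [(+0.18)·10 − (-0.55)·(-40)] / -6550 = +0.003084
∂h/∂y = [(-115)·(-0.55) − (-135)·(+0.18)] / -6550 = -0.01337
Flow = −∇h = (-0.003084 east, +0.01337 north), which points north.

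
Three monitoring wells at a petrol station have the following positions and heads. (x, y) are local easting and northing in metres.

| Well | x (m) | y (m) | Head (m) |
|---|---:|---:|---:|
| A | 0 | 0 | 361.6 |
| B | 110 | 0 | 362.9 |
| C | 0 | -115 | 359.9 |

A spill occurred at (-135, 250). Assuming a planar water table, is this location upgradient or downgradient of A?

∂h/∂x = (362.9 − 361.6) / (110 − 0) = +0.01182
∂h/∂y = (359.9 − 361.6) / (-115 − 0) = +0.01478
Head at (-135, 250) = 361.6 + (+0.01182)·(-135) + (+0.01478)·(250) = 363.70 m.
That is higher than the 361.6 m at A, so the point is upgradient.

upgradient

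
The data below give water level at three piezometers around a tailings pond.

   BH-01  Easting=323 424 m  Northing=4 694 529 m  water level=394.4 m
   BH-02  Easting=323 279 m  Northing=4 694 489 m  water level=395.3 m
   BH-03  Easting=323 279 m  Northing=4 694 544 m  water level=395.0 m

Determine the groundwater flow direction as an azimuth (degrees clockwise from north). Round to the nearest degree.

041°

Three-point gradient (reference BH-01): Δ to BH-02 = (-145, -40, +0.9), Δ to BH-03 = (-145, 15, +0.6).
∂h/∂x = -0.004702, ∂h/∂y = -0.005455 (det = -7975).
Flow direction (−∇h) has components (+0.004702 E, +0.005455 N).
Azimuth = atan2(E, N) = atan2(+0.004702, +0.005455) = 40.8° ≈ 041°.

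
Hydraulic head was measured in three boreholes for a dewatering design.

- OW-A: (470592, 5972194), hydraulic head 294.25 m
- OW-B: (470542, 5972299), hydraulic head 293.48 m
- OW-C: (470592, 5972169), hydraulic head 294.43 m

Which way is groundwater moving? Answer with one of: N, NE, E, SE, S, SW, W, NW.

Taking OW-A as reference: OW-B−OW-A = (-50, 105, -0.77); OW-C−OW-A = (0, -25, +0.18).
Determinant of the coordinate differences = (-50)·(-25) − 0·105 = 1250.
∂h/∂x = [(-0.77)·(-25) − (+0.18)·105] / 1250 = +0.0002800
∂h/∂y = [(-50)·(+0.18) − 0·(-0.77)] / 1250 = -0.007200
Flow = −∇h = (-0.0002800 east, +0.007200 north), which points north.

N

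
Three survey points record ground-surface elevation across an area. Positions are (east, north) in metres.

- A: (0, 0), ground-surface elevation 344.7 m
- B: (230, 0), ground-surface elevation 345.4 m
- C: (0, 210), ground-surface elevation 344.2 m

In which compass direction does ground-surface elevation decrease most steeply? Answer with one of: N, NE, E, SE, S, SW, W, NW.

NW

∂z/∂x = (345.4 − 344.7) / (230 − 0) = +0.003043
∂z/∂y = (344.2 − 344.7) / (210 − 0) = -0.002381
Steepest decrease is along −∇f = (-0.003043 E, +0.002381 N) → northwest.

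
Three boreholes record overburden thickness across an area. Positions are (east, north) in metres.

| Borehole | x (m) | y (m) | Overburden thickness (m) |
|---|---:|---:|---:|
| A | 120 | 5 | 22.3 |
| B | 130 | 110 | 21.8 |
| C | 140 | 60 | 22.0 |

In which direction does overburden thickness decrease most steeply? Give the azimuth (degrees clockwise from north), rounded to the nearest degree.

With d = a·x + b·y + c and A as origin, the differences give:
  10·a + 105·b = -0.5
  20·a + 55·b = -0.3
Eliminate b (×55 and ×105, subtract): -1550·a = 4.00 → a = ∂d/∂x = -0.002581
Back-substitute: b = ∂d/∂y = -0.004516.
Steepest decrease is along −∇f: components (+0.002581 E, +0.004516 N).
Azimuth = atan2(+0.002581, +0.004516) = 29.7° ≈ 030°.

030°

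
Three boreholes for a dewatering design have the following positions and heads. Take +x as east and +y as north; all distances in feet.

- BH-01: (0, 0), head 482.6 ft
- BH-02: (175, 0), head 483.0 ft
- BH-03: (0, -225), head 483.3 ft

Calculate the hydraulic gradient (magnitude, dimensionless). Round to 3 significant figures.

∂h/∂x = (483.0 − 482.6) / (175 − 0) = +0.002286
∂h/∂y = (483.3 − 482.6) / (-225 − 0) = -0.003111
|∇h| = √(0.002286² + -0.003111²) = 0.003861

0.00386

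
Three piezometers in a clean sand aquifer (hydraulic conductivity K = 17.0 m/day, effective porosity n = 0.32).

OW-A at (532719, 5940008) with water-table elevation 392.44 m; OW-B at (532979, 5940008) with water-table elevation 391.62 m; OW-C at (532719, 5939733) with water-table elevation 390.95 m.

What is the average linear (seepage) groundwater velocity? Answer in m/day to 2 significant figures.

0.33 m/day

∂h/∂x = (391.62 − 392.44) / (532979 − 532719) = -0.003154
∂h/∂y = (390.95 − 392.44) / (5939733 − 5940008) = +0.005418
|∇h| = √(-0.003154² + 0.005418²) = 0.006269
Seepage velocity v = K·i/n = 17.0 × 0.006269 / 0.32 = 0.333 m/day.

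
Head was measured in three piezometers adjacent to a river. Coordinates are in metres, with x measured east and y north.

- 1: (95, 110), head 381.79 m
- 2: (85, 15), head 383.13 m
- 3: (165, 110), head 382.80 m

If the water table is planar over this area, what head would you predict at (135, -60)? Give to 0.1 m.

385.0 m

Taking 1 as reference: 2−1 = (-10, -95, +1.34); 3−1 = (70, 0, +1.01).
Solve a·Δx + b·Δy = Δh: det = (-10)·0 − 70·(-95) = 6650.
∂h/∂x = [(+1.34)·0 − (+1.01)·(-95)] / 6650 = +0.01443
∂h/∂y = [(-10)·(+1.01) − 70·(+1.34)] / 6650 = -0.01562
h(135, -60) = 381.79 + (+0.01443)·(40) + (-0.01562)·(-170) = 381.79 +0.577 +2.656 = 385.023 m.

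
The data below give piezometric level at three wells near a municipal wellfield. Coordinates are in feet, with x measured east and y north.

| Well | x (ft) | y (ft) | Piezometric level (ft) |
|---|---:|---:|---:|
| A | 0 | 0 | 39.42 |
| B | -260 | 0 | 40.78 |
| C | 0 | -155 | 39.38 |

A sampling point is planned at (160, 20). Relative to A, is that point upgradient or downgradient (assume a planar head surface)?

∂h/∂x = (40.78 − 39.42) / (-260 − 0) = -0.005231
∂h/∂y = (39.38 − 39.42) / (-155 − 0) = +0.0002581
Head at (160, 20) = 39.42 + (-0.005231)·(160) + (+0.0002581)·(20) = 38.59 ft.
That is lower than the 39.42 ft at A, so the point is downgradient.

downgradient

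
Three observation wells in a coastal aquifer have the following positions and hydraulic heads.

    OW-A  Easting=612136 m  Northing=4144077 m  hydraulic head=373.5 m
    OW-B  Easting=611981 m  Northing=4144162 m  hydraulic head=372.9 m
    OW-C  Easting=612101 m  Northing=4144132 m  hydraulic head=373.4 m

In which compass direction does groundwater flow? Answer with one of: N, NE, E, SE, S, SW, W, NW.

W

With h = a·x + b·y + c and OW-A as origin, the differences give:
  (-155)·a + 85·b = -0.6
  (-35)·a + 55·b = -0.1
Eliminate b (×55 and ×85, subtract): -5550·a = -24.50 → a = ∂h/∂x = +0.004414
Back-substitute: b = ∂h/∂y = +0.0009910.
Flow = −∇h = (-0.004414 east, -0.0009910 north), which points west.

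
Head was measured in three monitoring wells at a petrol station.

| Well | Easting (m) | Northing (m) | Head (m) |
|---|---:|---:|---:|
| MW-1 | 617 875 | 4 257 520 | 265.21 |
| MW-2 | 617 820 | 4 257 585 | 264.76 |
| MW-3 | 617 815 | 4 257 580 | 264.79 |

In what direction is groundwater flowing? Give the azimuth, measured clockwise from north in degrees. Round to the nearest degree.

Taking MW-1 as reference: MW-2−MW-1 = (-55, 65, -0.45); MW-3−MW-1 = (-60, 60, -0.42).
Solve a·Δx + b·Δy = Δh: det = (-55)·60 − (-60)·65 = 600.
∂h/∂x = [(-0.45)·60 − (-0.42)·65] / 600 = +0.0005000
∂h/∂y = [(-55)·(-0.42) − (-60)·(-0.45)] / 600 = -0.006500
Flow direction (−∇h) has components (-0.0005000 E, +0.006500 N).
Azimuth = atan2(E, N) = atan2(-0.0005000, +0.006500) = 355.6° ≈ 356°.

356°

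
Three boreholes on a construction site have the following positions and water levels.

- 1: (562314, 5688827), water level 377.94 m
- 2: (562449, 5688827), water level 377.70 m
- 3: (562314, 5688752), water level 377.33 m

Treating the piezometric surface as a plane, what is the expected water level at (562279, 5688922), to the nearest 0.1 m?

378.8 m

∂h/∂x = (377.70 − 377.94) / (562449 − 562314) = -0.001778
∂h/∂y = (377.33 − 377.94) / (5688752 − 5688827) = +0.008133
h(562279, 5688922) = 377.94 + (-0.001778)·(-35) + (+0.008133)·(95) = 377.94 +0.062 +0.773 = 378.775 m.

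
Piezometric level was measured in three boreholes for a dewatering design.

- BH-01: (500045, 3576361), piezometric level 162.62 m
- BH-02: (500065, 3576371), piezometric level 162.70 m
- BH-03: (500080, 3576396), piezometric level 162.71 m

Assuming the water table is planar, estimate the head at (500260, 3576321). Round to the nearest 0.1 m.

163.9 m

Three-point gradient (reference BH-01): Δ to BH-02 = (20, 10, +0.08), Δ to BH-03 = (35, 35, +0.09).
∂h/∂x = +0.005429, ∂h/∂y = -0.002857 (det = 350).
h(500260, 3576321) = 162.62 + (+0.005429)·(215) + (-0.002857)·(-40) = 162.62 +1.167 +0.114 = 163.901 m.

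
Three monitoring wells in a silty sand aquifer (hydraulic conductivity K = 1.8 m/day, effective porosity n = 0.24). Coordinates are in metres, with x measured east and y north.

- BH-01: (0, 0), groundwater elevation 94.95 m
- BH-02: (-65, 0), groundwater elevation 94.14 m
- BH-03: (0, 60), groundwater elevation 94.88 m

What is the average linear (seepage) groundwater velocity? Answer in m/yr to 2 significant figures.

∂h/∂x = (94.14 − 94.95) / (-65 − 0) = +0.01246
∂h/∂y = (94.88 − 94.95) / (60 − 0) = -0.001167
|∇h| = √(0.01246² + -0.001167²) = 0.01251
Seepage velocity v = K·i/n = 1.8 × 0.01251 / 0.24 = 0.09383 m/day = 34.27 m/yr.

34 m/yr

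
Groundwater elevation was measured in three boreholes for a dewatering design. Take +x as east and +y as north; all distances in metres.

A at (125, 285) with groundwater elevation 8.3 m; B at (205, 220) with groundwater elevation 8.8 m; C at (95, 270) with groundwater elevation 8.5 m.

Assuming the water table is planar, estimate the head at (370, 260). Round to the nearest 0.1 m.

8.1 m

With h = a·x + b·y + c and A as origin, the differences give:
  80·a + (-65)·b = +0.5
  (-30)·a + (-15)·b = +0.2
Eliminate b (×(-15) and ×(-65), subtract): -3150·a = 5.50 → a = ∂h/∂x = -0.001746
Back-substitute: b = ∂h/∂y = -0.009841.
h(370, 260) = 8.3 + (-0.001746)·(245) + (-0.009841)·(-25) = 8.3 -0.428 +0.246 = 8.118 m.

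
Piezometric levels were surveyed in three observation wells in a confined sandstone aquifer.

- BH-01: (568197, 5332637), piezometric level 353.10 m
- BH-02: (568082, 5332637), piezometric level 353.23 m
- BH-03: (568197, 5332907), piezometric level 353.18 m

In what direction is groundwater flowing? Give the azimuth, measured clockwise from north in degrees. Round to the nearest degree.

105°

∂h/∂x = (353.23 − 353.10) / (568082 − 568197) = -0.001130
∂h/∂y = (353.18 − 353.10) / (5332907 − 5332637) = +0.0002963
Flow direction (−∇h) has components (+0.001130 E, -0.0002963 N).
Azimuth = atan2(E, N) = atan2(+0.001130, -0.0002963) = 104.7° ≈ 105°.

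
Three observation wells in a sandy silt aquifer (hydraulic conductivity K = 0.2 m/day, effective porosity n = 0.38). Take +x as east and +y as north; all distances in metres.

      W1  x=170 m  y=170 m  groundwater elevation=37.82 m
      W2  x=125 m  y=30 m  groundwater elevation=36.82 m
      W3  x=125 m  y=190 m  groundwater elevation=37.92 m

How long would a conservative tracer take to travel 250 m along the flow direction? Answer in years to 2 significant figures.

With h = a·x + b·y + c and W1 as origin, the differences give:
  (-45)·a + (-140)·b = -1.00
  (-45)·a + 20·b = +0.10
Eliminate b (×20 and ×(-140), subtract): -7200·a = -6.000 → a = ∂h/∂x = +0.0008333
Back-substitute: b = ∂h/∂y = +0.006875.
|∇h| = √(0.0008333² + 0.006875²) = 0.006925
Seepage velocity v = K·i/n = 0.2 × 0.006925 / 0.38 = 0.003645 m/day.
t = 250 / 0.003645 = 6.859e+04 days = 188 years.

190 years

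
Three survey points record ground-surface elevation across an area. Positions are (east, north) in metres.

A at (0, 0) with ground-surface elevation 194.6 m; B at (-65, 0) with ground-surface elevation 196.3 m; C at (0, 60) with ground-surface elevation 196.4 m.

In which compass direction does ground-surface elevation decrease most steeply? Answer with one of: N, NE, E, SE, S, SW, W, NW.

∂z/∂x = (196.3 − 194.6) / (-65 − 0) = -0.02615
∂z/∂y = (196.4 − 194.6) / (60 − 0) = +0.03000
Steepest decrease is along −∇f = (+0.02615 E, -0.03000 N) → southeast.

SE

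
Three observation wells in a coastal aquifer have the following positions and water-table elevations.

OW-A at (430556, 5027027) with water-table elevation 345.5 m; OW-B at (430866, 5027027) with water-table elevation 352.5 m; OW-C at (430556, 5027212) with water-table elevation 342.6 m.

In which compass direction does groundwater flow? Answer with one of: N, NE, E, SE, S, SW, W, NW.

NW

∂h/∂x = (352.5 − 345.5) / (430866 − 430556) = +0.02258
∂h/∂y = (342.6 − 345.5) / (5027212 − 5027027) = -0.01568
Flow = −∇h = (-0.02258 east, +0.01568 north), which points northwest.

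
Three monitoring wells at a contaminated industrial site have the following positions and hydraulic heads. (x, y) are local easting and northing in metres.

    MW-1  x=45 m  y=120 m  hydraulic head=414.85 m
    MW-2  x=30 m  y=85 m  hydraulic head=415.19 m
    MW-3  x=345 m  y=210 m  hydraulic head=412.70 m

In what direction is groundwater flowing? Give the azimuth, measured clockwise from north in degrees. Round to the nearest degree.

033°

With h = a·x + b·y + c and MW-1 as origin, the differences give:
  (-15)·a + (-35)·b = +0.34
  300·a + 90·b = -2.15
Eliminate b (×90 and ×(-35), subtract): 9150·a = -44.650 → a = ∂h/∂x = -0.004880
Back-substitute: b = ∂h/∂y = -0.007623.
Flow direction (−∇h) has components (+0.004880 E, +0.007623 N).
Azimuth = atan2(E, N) = atan2(+0.004880, +0.007623) = 32.6° ≈ 033°.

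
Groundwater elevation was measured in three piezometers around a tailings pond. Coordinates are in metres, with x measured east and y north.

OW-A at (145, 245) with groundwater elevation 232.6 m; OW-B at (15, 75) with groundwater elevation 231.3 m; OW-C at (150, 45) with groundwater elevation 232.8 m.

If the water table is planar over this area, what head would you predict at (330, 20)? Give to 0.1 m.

Taking OW-A as reference: OW-B−OW-A = (-130, -170, -1.3); OW-C−OW-A = (5, -200, +0.2).
Solve a·Δx + b·Δy = Δh: det = (-130)·(-200) − 5·(-170) = 26850.
∂h/∂x = [(-1.3)·(-200) − (+0.2)·(-170)] / 26850 = +0.01095
∂h/∂y = [(-130)·(+0.2) − 5·(-1.3)] / 26850 = -0.0007263
h(330, 20) = 232.6 + (+0.01095)·(185) + (-0.0007263)·(-225) = 232.6 +2.026 +0.163 = 234.789 m.

234.8 m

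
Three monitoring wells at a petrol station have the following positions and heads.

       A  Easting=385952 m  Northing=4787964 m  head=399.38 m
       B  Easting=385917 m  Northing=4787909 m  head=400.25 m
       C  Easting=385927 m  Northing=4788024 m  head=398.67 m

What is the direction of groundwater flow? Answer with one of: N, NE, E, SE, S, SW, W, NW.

Differences from A: to B (Δx, Δy, Δh) = (-35, -55, +0.87); to C = (-25, 60, -0.71).
Determinant of the coordinate differences = (-35)·60 − (-25)·(-55) = -3475.
∂h/∂x = [(+0.87)·60 − (-0.71)·(-55)] / -3475 = -0.003784
∂h/∂y = [(-35)·(-0.71) − (-25)·(+0.87)] / -3475 = -0.01341
Flow = −∇h = (+0.003784 east, +0.01341 north), which points north.

N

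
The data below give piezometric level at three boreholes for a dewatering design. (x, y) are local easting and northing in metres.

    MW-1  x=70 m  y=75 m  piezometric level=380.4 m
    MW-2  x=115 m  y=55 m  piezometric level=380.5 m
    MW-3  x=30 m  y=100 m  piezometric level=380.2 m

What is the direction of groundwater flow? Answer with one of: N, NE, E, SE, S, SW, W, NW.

With h = a·x + b·y + c and MW-1 as origin, the differences give:
  45·a + (-20)·b = +0.1
  (-40)·a + 25·b = -0.2
Eliminate b (×25 and ×(-20), subtract): 325·a = -1.50 → a = ∂h/∂x = -0.004615
Back-substitute: b = ∂h/∂y = -0.01538.
Flow = −∇h = (+0.004615 east, +0.01538 north), which points north.

N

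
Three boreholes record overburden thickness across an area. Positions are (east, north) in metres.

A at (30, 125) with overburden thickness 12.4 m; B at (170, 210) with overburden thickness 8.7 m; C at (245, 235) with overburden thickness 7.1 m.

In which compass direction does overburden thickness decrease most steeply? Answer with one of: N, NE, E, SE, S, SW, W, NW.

NE

Differences from A: to B (Δx, Δy, Δh) = (140, 85, -3.7); to C = (215, 110, -5.3).
Solve a·Δx + b·Δy = Δd: det = 140·110 − 215·85 = -2875.
∂d/∂x = [(-3.7)·110 − (-5.3)·85] / -2875 = -0.01513
∂d/∂y = [140·(-5.3) − 215·(-3.7)] / -2875 = -0.01861
Steepest decrease is along −∇f = (+0.01513 E, +0.01861 N) → northeast.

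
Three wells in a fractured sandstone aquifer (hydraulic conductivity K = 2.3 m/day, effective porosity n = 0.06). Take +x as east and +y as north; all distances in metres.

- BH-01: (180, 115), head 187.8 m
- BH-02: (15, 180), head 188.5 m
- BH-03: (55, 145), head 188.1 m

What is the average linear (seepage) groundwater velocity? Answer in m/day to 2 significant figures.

0.46 m/day

With h = a·x + b·y + c and BH-01 as origin, the differences give:
  (-165)·a + 65·b = +0.7
  (-125)·a + 30·b = +0.3
Eliminate b (×30 and ×65, subtract): 3175·a = 1.50 → a = ∂h/∂x = +0.0004724
Back-substitute: b = ∂h/∂y = +0.01197.
|∇h| = √(0.0004724² + 0.01197²) = 0.01198
Seepage velocity v = K·i/n = 2.3 × 0.01198 / 0.06 = 0.4592 m/day.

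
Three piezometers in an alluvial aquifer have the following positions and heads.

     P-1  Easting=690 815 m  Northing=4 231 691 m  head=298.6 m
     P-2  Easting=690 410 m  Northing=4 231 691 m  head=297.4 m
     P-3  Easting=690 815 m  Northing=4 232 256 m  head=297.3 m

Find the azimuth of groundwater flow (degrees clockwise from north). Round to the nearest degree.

308°

∂h/∂x = (297.4 − 298.6) / (690410 − 690815) = +0.002963
∂h/∂y = (297.3 − 298.6) / (4232256 − 4231691) = -0.002301
Flow direction (−∇h) has components (-0.002963 E, +0.002301 N).
Azimuth = atan2(E, N) = atan2(-0.002963, +0.002301) = 307.8° ≈ 308°.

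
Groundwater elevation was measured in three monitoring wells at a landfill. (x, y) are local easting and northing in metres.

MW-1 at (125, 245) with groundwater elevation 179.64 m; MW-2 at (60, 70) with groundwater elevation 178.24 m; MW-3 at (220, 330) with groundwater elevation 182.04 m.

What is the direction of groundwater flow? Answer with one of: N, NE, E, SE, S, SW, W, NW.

Taking MW-1 as reference: MW-2−MW-1 = (-65, -175, -1.40); MW-3−MW-1 = (95, 85, +2.40).
Determinant of the coordinate differences = (-65)·85 − 95·(-175) = 11100.
∂h/∂x = [(-1.40)·85 − (+2.40)·(-175)] / 11100 = +0.02712
∂h/∂y = [(-65)·(+2.40) − 95·(-1.40)] / 11100 = -0.002072
Flow = −∇h = (-0.02712 east, +0.002072 north), which points west.

W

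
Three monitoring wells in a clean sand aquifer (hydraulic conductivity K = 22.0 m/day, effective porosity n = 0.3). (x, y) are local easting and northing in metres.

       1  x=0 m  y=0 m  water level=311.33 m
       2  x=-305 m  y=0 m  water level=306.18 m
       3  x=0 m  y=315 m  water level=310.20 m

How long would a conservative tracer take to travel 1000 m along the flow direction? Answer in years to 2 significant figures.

∂h/∂x = (306.18 − 311.33) / (-305 − 0) = +0.01689
∂h/∂y = (310.20 − 311.33) / (315 − 0) = -0.003587
|∇h| = √(0.01689² + -0.003587²) = 0.01727
Seepage velocity v = K·i/n = 22.0 × 0.01727 / 0.3 = 1.266 m/day.
t = 1000 / 1.266 = 789.9 days = 2.16 years.

2.2 years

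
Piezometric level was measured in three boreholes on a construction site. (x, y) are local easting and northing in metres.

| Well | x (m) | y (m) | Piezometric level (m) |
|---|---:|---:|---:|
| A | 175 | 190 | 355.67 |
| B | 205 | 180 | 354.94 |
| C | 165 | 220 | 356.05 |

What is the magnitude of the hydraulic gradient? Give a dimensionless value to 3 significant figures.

0.0232

Differences from A: to B (Δx, Δy, Δh) = (30, -10, -0.73); to C = (-10, 30, +0.38).
Determinant of the coordinate differences = 30·30 − (-10)·(-10) = 800.
∂h/∂x = [(-0.73)·30 − (+0.38)·(-10)] / 800 = -0.02263
∂h/∂y = [30·(+0.38) − (-10)·(-0.73)] / 800 = +0.005125
|∇h| = √(-0.02263² + 0.005125²) = 0.0232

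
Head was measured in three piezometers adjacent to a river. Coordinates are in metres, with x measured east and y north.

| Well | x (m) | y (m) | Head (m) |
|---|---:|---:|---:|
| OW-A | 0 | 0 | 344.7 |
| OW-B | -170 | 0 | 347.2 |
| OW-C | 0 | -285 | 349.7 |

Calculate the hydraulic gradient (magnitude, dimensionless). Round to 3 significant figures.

∂h/∂x = (347.2 − 344.7) / (-170 − 0) = -0.01471
∂h/∂y = (349.7 − 344.7) / (-285 − 0) = -0.01754
|∇h| = √(-0.01471² + -0.01754²) = 0.02289

0.0229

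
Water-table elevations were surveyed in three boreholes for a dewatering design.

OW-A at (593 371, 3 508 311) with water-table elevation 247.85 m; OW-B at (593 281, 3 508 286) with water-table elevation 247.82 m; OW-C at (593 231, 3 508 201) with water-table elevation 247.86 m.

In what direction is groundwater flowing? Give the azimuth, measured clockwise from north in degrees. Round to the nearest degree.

325°

Taking OW-A as reference: OW-B−OW-A = (-90, -25, -0.03); OW-C−OW-A = (-140, -110, +0.01).
Solve a·Δx + b·Δy = Δh: det = (-90)·(-110) − (-140)·(-25) = 6400.
∂h/∂x = [(-0.03)·(-110) − (+0.01)·(-25)] / 6400 = +0.0005547
∂h/∂y = [(-90)·(+0.01) − (-140)·(-0.03)] / 6400 = -0.0007969
Flow direction (−∇h) has components (-0.0005547 E, +0.0007969 N).
Azimuth = atan2(E, N) = atan2(-0.0005547, +0.0007969) = 325.2° ≈ 325°.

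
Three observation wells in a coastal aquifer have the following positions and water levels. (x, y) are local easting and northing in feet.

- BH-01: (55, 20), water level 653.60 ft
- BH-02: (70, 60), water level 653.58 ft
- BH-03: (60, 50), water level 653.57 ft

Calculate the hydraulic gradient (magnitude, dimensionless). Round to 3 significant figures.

0.00278

Three-point gradient (reference BH-01): Δ to BH-02 = (15, 40, -0.02), Δ to BH-03 = (5, 30, -0.03).
∂h/∂x = +0.002400, ∂h/∂y = -0.001400 (det = 250).
|∇h| = √(0.002400² + -0.001400²) = 0.002778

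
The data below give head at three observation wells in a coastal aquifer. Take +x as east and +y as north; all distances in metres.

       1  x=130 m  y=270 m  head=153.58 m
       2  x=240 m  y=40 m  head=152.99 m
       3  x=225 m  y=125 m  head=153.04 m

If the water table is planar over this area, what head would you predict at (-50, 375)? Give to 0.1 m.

Differences from 1: to 2 (Δx, Δy, Δh) = (110, -230, -0.59); to 3 = (95, -145, -0.54).
Solve a·Δx + b·Δy = Δh: det = 110·(-145) − 95·(-230) = 5900.
∂h/∂x = [(-0.59)·(-145) − (-0.54)·(-230)] / 5900 = -0.006551
∂h/∂y = [110·(-0.54) − 95·(-0.59)] / 5900 = -0.0005678
h(-50, 375) = 153.58 + (-0.006551)·(-180) + (-0.0005678)·(105) = 153.58 +1.179 -0.060 = 154.700 m.

154.7 m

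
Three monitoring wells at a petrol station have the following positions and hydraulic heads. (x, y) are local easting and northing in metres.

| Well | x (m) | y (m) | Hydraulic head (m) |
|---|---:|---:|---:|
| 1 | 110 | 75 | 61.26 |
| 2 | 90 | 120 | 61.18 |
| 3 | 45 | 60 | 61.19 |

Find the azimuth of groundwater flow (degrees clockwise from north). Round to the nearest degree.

311°

Differences from 1: to 2 (Δx, Δy, Δh) = (-20, 45, -0.08); to 3 = (-65, -15, -0.07).
Determinant of the coordinate differences = (-20)·(-15) − (-65)·45 = 3225.
∂h/∂x = [(-0.08)·(-15) − (-0.07)·45] / 3225 = +0.001349
∂h/∂y = [(-20)·(-0.07) − (-65)·(-0.08)] / 3225 = -0.001178
Flow direction (−∇h) has components (-0.001349 E, +0.001178 N).
Azimuth = atan2(E, N) = atan2(-0.001349, +0.001178) = 311.1° ≈ 311°.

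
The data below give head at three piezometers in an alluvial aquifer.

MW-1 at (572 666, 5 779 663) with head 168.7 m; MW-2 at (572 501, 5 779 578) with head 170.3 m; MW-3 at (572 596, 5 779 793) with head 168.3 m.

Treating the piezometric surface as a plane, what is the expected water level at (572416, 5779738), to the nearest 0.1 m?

Taking MW-1 as reference: MW-2−MW-1 = (-165, -85, +1.6); MW-3−MW-1 = (-70, 130, -0.4).
Solve a·Δx + b·Δy = Δh: det = (-165)·130 − (-70)·(-85) = -27400.
∂h/∂x = [(+1.6)·130 − (-0.4)·(-85)] / -27400 = -0.006350
∂h/∂y = [(-165)·(-0.4) − (-70)·(+1.6)] / -27400 = -0.006496
h(572416, 5779738) = 168.7 + (-0.006350)·(-250) + (-0.006496)·(75) = 168.7 +1.588 -0.487 = 169.800 m.

169.8 m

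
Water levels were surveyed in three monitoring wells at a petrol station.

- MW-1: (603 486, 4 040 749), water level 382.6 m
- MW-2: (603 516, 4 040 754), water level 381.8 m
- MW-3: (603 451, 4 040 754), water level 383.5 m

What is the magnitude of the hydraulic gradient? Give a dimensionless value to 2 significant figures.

0.026

Three-point gradient (reference MW-1): Δ to MW-2 = (30, 5, -0.8), Δ to MW-3 = (-35, 5, +0.9).
∂h/∂x = -0.02615, ∂h/∂y = -0.003077 (det = 325).
|∇h| = √(-0.02615² + -0.003077²) = 0.02633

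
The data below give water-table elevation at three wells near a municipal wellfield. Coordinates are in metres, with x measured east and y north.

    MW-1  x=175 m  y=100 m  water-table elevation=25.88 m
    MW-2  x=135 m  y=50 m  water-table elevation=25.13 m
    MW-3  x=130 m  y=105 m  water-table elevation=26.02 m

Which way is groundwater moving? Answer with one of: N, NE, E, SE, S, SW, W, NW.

S

Differences from MW-1: to MW-2 (Δx, Δy, Δh) = (-40, -50, -0.75); to MW-3 = (-45, 5, +0.14).
Solve a·Δx + b·Δy = Δh: det = (-40)·5 − (-45)·(-50) = -2450.
∂h/∂x = [(-0.75)·5 − (+0.14)·(-50)] / -2450 = -0.001327
∂h/∂y = [(-40)·(+0.14) − (-45)·(-0.75)] / -2450 = +0.01606
Flow = −∇h = (+0.001327 east, -0.01606 north), which points south.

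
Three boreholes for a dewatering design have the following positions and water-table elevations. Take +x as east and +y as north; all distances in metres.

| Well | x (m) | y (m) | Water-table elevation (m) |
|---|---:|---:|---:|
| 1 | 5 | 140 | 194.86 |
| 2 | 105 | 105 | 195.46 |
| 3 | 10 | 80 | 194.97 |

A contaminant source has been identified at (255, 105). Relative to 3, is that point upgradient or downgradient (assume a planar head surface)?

Differences from 1: to 2 (Δx, Δy, Δh) = (100, -35, +0.60); to 3 = (5, -60, +0.11).
Solve a·Δx + b·Δy = Δh: det = 100·(-60) − 5·(-35) = -5825.
∂h/∂x = [(+0.60)·(-60) − (+0.11)·(-35)] / -5825 = +0.005519
∂h/∂y = [100·(+0.11) − 5·(+0.60)] / -5825 = -0.001373
Head at (255, 105) = 194.86 + (+0.005519)·(250) + (-0.001373)·(-35) = 196.29 m.
That is higher than the 194.97 m at 3, so the point is upgradient.

upgradient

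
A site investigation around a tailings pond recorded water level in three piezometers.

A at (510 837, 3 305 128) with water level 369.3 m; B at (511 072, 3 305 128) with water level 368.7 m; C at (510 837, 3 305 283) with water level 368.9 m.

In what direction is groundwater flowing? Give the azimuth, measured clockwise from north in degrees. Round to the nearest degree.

045°

∂h/∂x = (368.7 − 369.3) / (511072 − 510837) = -0.002553
∂h/∂y = (368.9 − 369.3) / (3305283 − 3305128) = -0.002581
Flow direction (−∇h) has components (+0.002553 E, +0.002581 N).
Azimuth = atan2(E, N) = atan2(+0.002553, +0.002581) = 44.7° ≈ 045°.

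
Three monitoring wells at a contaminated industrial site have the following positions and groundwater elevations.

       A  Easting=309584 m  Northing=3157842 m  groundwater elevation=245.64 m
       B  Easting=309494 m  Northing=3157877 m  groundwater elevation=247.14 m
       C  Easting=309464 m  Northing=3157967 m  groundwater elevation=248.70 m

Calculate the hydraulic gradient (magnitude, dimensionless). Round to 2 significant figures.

Differences from A: to B (Δx, Δy, Δh) = (-90, 35, +1.50); to C = (-120, 125, +3.06).
Determinant of the coordinate differences = (-90)·125 − (-120)·35 = -7050.
∂h/∂x = [(+1.50)·125 − (+3.06)·35] / -7050 = -0.01140
∂h/∂y = [(-90)·(+3.06) − (-120)·(+1.50)] / -7050 = +0.01353
|∇h| = √(-0.01140² + 0.01353²) = 0.01769

0.018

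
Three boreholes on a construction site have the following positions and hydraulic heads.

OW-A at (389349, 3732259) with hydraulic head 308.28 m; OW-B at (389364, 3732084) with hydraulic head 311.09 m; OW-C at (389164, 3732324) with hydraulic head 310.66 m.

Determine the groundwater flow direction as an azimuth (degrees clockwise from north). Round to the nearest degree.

047°

With h = a·x + b·y + c and OW-A as origin, the differences give:
  15·a + (-175)·b = +2.81
  (-185)·a + 65·b = +2.38
Eliminate b (×65 and ×(-175), subtract): -31400·a = 599.150 → a = ∂h/∂x = -0.01908
Back-substitute: b = ∂h/∂y = -0.01769.
Flow direction (−∇h) has components (+0.01908 E, +0.01769 N).
Azimuth = atan2(E, N) = atan2(+0.01908, +0.01769) = 47.2° ≈ 047°.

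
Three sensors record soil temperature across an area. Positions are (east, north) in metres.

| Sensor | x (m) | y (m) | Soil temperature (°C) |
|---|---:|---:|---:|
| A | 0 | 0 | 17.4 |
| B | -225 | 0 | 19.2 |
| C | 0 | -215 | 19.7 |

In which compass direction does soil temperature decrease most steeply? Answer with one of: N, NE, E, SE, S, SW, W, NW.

∂T/∂x = (19.2 − 17.4) / (-225 − 0) = -0.008000
∂T/∂y = (19.7 − 17.4) / (-215 − 0) = -0.01070
Steepest decrease is along −∇f = (+0.008000 E, +0.01070 N) → northeast.

NE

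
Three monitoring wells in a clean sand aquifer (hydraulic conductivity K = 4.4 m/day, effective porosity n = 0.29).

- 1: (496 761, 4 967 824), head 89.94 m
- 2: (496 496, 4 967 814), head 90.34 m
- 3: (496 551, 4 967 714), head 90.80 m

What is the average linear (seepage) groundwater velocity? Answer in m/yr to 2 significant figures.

Differences from 1: to 2 (Δx, Δy, Δh) = (-265, -10, +0.40); to 3 = (-210, -110, +0.86).
Solve a·Δx + b·Δy = Δh: det = (-265)·(-110) − (-210)·(-10) = 27050.
∂h/∂x = [(+0.40)·(-110) − (+0.86)·(-10)] / 27050 = -0.001309
∂h/∂y = [(-265)·(+0.86) − (-210)·(+0.40)] / 27050 = -0.005320
|∇h| = √(-0.001309² + -0.005320²) = 0.005479
Seepage velocity v = K·i/n = 4.4 × 0.005479 / 0.29 = 0.08313 m/day = 30.36 m/yr.

30 m/yr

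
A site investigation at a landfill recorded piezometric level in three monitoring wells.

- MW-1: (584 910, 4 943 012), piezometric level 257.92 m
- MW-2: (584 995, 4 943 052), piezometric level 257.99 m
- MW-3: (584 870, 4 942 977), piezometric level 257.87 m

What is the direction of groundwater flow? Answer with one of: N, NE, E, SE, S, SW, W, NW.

S

With h = a·x + b·y + c and MW-1 as origin, the differences give:
  85·a + 40·b = +0.07
  (-40)·a + (-35)·b = -0.05
Eliminate b (×(-35) and ×40, subtract): -1375·a = -0.450 → a = ∂h/∂x = +0.0003273
Back-substitute: b = ∂h/∂y = +0.001055.
Flow = −∇h = (-0.0003273 east, -0.001055 north), which points south.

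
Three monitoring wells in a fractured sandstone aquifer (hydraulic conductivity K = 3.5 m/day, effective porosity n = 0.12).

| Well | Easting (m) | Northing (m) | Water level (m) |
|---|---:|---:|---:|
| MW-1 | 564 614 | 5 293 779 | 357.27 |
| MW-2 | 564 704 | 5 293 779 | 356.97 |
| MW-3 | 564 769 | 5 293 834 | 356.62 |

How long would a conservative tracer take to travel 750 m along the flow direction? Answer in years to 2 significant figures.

Taking MW-1 as reference: MW-2−MW-1 = (90, 0, -0.30); MW-3−MW-1 = (155, 55, -0.65).
Determinant of the coordinate differences = 90·55 − 155·0 = 4950.
∂h/∂x = [(-0.30)·55 − (-0.65)·0] / 4950 = -0.003333
∂h/∂y = [90·(-0.65) − 155·(-0.30)] / 4950 = -0.002424
|∇h| = √(-0.003333² + -0.002424²) = 0.004121
Seepage velocity v = K·i/n = 3.5 × 0.004121 / 0.12 = 0.1202 m/day.
t = 750 / 0.1202 = 6240 days = 17.1 years.

17 years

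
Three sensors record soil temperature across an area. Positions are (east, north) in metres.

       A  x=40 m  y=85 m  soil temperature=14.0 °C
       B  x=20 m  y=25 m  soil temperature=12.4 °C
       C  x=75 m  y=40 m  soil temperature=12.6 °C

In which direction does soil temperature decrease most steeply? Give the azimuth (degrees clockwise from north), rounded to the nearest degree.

Taking A as reference: B−A = (-20, -60, -1.6); C−A = (35, -45, -1.4).
Solve a·Δx + b·Δy = ΔT: det = (-20)·(-45) − 35·(-60) = 3000.
∂T/∂x = [(-1.6)·(-45) − (-1.4)·(-60)] / 3000 = -0.004000
∂T/∂y = [(-20)·(-1.4) − 35·(-1.6)] / 3000 = +0.02800
Steepest decrease is along −∇f: components (+0.004000 E, -0.02800 N).
Azimuth = atan2(+0.004000, -0.02800) = 171.9° ≈ 172°.

172°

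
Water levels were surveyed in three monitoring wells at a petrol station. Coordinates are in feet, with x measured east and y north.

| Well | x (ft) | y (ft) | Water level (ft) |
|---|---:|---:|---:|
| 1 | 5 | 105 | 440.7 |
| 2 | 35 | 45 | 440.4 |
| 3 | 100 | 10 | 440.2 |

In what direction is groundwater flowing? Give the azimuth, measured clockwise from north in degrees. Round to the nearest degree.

Taking 1 as reference: 2−1 = (30, -60, -0.3); 3−1 = (95, -95, -0.5).
Solve a·Δx + b·Δy = Δh: det = 30·(-95) − 95·(-60) = 2850.
∂h/∂x = [(-0.3)·(-95) − (-0.5)·(-60)] / 2850 = -0.0005263
∂h/∂y = [30·(-0.5) − 95·(-0.3)] / 2850 = +0.004737
Flow direction (−∇h) has components (+0.0005263 E, -0.004737 N).
Azimuth = atan2(E, N) = atan2(+0.0005263, -0.004737) = 173.7° ≈ 174°.

174°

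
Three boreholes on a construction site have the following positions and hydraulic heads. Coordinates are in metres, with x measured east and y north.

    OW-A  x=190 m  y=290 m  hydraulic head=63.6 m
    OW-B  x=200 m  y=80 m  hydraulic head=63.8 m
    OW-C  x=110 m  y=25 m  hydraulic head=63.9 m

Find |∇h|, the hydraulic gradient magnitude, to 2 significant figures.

0.0011

Taking OW-A as reference: OW-B−OW-A = (10, -210, +0.2); OW-C−OW-A = (-80, -265, +0.3).
Determinant of the coordinate differences = 10·(-265) − (-80)·(-210) = -19450.
∂h/∂x = [(+0.2)·(-265) − (+0.3)·(-210)] / -19450 = -0.0005141
∂h/∂y = [10·(+0.3) − (-80)·(+0.2)] / -19450 = -0.0009769
|∇h| = √(-0.0005141² + -0.0009769²) = 0.001104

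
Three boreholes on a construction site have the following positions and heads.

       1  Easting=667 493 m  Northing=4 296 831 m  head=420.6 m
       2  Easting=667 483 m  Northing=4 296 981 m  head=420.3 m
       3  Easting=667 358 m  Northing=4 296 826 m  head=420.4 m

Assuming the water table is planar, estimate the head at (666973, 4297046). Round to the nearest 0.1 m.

Three-point gradient (reference 1): Δ to 2 = (-10, 150, -0.3), Δ to 3 = (-135, -5, -0.2).
∂h/∂x = +0.001552, ∂h/∂y = -0.001897 (det = 20300).
h(666973, 4297046) = 420.6 + (+0.001552)·(-520) + (-0.001897)·(215) = 420.6 -0.807 -0.408 = 419.385 m.

419.4 m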